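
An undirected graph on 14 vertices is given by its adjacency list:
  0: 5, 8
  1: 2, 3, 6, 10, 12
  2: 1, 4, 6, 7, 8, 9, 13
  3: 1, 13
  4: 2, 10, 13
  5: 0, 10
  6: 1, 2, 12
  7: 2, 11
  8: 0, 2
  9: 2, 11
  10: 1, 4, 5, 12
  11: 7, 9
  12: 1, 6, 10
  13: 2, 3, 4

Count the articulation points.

1

Removing 2 increases the component count from 1 to 2, so 2 is a cut vertex.
By contrast removing 1 leaves 1 component; it is not a cut vertex. No other vertex is a cut vertex either.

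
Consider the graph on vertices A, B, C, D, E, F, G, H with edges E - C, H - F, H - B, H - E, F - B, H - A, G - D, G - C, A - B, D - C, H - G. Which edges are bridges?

none

The edges on the cycle G-D-C-G are not bridges since each lies on that cycle.
Every edge lies on some cycle, so there are no bridges.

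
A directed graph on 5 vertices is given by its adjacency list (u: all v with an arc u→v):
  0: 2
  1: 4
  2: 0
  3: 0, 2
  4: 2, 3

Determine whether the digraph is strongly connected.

There is no directed path from 3 to 4, so the graph is not strongly connected.

No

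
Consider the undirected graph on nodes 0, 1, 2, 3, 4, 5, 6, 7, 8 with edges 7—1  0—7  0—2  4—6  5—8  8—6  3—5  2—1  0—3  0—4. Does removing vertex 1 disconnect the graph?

Deleting 1 leaves 1 component (was 1) (its neighbors 2, 7 remain connected to each other), so 1 is not a cut vertex.

No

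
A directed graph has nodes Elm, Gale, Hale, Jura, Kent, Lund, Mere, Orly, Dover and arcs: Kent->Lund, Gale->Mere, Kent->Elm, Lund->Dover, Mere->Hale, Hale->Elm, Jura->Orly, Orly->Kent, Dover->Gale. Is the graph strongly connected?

There is no directed path from Kent to Jura, so the graph is not strongly connected.

No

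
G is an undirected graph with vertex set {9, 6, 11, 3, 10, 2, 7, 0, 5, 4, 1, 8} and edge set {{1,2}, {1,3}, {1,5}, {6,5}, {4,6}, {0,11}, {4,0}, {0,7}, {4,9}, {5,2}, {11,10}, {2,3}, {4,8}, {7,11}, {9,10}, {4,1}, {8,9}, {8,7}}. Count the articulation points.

Removing 4 increases the component count from 1 to 2, so 4 is a cut vertex.
By contrast removing 11 leaves 1 component; it is not a cut vertex. No other vertex is a cut vertex either.

1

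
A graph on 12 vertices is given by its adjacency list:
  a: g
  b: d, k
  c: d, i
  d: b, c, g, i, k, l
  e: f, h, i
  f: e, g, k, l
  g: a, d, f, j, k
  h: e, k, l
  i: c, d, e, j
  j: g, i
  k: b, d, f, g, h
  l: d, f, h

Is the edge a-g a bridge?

Yes

Removing a-g leaves no path between a and g: the component count goes from 1 to 2. So it is a bridge.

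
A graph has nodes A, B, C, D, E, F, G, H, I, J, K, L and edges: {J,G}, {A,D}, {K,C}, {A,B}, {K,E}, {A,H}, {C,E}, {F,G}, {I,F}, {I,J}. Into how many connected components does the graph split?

L is isolated — a component by itself.
Starting from C we can reach C, E, K. That is one component of size 3.
Starting from F we can reach F, G, I, J. That is one component of size 4.
Starting from A we can reach A, B, D, H. That is one component of size 4.
Total: 4 components.

4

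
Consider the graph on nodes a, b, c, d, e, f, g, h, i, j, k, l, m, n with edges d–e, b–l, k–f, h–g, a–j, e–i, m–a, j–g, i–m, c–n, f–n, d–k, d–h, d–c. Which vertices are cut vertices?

Removing d increases the component count from 2 to 3, so d is a cut vertex.
By contrast removing m leaves 2 components; it is not a cut vertex. No other vertex is a cut vertex either.

d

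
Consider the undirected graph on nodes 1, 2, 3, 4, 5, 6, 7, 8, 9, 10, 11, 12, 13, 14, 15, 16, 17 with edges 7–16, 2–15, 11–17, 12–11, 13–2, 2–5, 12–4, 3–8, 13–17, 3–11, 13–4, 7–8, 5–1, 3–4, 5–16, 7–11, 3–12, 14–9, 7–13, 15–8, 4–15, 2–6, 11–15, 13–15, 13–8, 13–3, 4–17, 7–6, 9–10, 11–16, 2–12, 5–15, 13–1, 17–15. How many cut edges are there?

2

The edges on the cycle 7-13-2-5-16-11-7 are not bridges since each lies on that cycle.
But removing 14–9 disconnects 14 from 9; removing 10–9 disconnects 10 from 9 — these are bridges.
That makes 2 bridges.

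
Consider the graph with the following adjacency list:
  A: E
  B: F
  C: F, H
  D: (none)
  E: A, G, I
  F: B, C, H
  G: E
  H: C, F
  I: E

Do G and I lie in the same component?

From G we can reach A, E, G, I, which includes I.

Yes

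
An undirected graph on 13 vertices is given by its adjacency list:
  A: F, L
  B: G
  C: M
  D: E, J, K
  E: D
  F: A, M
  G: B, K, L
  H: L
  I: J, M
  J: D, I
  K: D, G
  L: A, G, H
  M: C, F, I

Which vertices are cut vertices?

Removing D increases the component count from 1 to 2, so D is a cut vertex.
Removing G increases the component count from 1 to 2, so G is a cut vertex.
Removing L increases the component count from 1 to 2, so L is a cut vertex.
Likewise M is a cut vertex.
By contrast removing K leaves 1 component; it is not a cut vertex. No other vertex is a cut vertex either.

D, G, L, M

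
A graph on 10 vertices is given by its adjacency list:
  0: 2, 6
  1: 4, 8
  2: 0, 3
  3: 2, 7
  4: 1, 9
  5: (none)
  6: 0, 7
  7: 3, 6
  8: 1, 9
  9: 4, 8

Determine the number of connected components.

3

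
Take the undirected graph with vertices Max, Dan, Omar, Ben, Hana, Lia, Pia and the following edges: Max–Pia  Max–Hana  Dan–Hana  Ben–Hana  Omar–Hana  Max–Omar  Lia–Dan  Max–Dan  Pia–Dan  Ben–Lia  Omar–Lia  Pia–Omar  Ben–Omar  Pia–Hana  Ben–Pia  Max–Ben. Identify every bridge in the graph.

The edges on the cycle Max-Ben-Lia-Omar-Pia-Max are not bridges since each lies on that cycle.
Every edge lies on some cycle, so there are no bridges.

none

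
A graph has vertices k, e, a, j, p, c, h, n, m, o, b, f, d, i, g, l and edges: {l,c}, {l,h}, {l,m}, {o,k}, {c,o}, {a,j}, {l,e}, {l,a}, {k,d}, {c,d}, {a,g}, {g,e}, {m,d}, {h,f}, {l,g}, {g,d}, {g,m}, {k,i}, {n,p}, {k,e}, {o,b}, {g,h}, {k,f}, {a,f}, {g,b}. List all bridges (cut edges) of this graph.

The edges on the cycle l-c-o-k-f-a-l are not bridges since each lies on that cycle.
But removing a-j disconnects a from j; removing n-p disconnects n from p; removing k-i disconnects k from i — these are bridges.

a-j, i-k, n-p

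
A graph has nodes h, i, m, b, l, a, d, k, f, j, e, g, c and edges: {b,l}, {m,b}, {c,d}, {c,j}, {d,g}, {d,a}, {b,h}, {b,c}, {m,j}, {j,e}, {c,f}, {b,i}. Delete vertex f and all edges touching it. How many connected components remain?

2

With f gone, the remaining components are: {k}; {a, b, c, d, e, g, h, i, j, l, m}.
That is 2 components.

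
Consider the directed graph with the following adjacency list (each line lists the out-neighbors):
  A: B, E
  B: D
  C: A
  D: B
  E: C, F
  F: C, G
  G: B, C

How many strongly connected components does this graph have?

2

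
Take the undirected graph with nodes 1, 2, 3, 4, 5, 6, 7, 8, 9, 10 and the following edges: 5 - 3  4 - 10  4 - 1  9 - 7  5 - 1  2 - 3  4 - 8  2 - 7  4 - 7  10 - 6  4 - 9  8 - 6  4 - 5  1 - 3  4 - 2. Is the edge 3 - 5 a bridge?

No

After removing 3 - 5, the path 3-1-5 still connects them, so the edge is not a bridge.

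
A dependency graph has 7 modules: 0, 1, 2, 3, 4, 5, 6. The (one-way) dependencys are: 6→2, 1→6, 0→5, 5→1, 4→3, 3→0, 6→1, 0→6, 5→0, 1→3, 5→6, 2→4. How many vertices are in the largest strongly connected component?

7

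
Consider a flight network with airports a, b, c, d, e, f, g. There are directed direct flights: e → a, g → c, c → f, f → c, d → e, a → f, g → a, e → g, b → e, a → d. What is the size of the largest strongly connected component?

4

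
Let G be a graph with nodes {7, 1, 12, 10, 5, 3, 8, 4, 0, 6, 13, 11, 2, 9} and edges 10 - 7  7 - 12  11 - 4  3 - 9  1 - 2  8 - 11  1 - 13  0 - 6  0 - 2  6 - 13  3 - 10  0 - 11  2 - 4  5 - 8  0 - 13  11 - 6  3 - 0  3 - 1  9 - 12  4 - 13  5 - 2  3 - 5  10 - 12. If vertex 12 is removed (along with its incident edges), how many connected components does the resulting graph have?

1

With 12 gone, the remaining components are: {0, 1, 2, 3, 4, 5, 6, 7, 8, 9, 10, 11, 13}.
That is 1 component.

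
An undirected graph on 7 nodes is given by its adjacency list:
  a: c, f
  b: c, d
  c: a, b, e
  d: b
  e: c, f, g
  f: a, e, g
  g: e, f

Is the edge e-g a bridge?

No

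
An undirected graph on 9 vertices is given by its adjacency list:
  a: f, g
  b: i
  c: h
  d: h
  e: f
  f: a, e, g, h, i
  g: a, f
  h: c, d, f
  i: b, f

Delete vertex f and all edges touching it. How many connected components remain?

With f gone, the remaining components are: {e}; {a, g}; {b, i}; {c, d, h}.
That is 4 components.

4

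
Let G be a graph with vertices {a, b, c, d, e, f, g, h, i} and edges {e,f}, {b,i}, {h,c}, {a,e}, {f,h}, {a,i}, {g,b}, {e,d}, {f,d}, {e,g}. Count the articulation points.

3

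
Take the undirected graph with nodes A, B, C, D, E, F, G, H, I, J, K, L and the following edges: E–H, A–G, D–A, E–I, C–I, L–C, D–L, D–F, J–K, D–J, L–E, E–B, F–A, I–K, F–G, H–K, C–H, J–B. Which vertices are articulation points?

D

Removing D increases the component count from 1 to 2, so D is a cut vertex.
By contrast removing E leaves 1 component; it is not a cut vertex. No other vertex is a cut vertex either.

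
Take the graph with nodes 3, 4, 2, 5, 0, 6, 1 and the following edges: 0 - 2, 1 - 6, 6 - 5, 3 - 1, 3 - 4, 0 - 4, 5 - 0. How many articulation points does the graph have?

Removing 0 increases the component count from 1 to 2, so 0 is a cut vertex.
By contrast removing 5 leaves 1 component; it is not a cut vertex. No other vertex is a cut vertex either.

1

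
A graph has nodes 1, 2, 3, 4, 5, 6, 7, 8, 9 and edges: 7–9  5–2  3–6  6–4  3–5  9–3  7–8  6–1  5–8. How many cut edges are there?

4

The edges on the cycle 7-9-3-5-8-7 are not bridges since each lies on that cycle.
But removing 4–6 disconnects 4 from 6; removing 6–1 disconnects 6 from 1; removing 3–6 disconnects 3 from 6; removing 5–2 disconnects 5 from 2 — these are bridges.
That makes 4 bridges.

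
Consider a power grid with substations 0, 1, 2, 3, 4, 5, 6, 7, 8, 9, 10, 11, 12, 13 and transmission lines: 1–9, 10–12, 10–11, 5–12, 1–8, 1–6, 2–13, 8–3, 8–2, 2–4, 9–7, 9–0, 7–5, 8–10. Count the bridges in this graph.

The edges on the cycle 1-8-10-12-5-7-9-1 are not bridges since each lies on that cycle.
But removing 6–1 disconnects 6 from 1; removing 8–2 disconnects 8 from 2; removing 0–9 disconnects 0 from 9; removing 8–3 disconnects 8 from 3 — these are bridges.
In total 7 edges are bridges.

7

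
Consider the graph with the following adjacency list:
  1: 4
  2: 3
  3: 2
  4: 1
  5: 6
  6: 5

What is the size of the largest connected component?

Starting from 2 we can reach 2, 3. That is one component of size 2.
Starting from 5 we can reach 5, 6. That is one component of size 2.
Starting from 1 we can reach 1, 4. That is one component of size 2.
The largest has 2 vertices.

2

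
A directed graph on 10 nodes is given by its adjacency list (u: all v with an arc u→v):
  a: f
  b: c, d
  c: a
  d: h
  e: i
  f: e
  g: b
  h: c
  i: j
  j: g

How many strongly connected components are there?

{a, b, c, d, e, f, g, h, i, j} are all mutually reachable — one SCC of size 10.
That gives 1 strongly connected component.

1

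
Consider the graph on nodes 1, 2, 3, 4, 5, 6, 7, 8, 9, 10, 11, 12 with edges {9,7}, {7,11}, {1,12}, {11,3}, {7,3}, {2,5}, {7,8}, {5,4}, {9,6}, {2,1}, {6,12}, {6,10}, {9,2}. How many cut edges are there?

The edges on the cycle 9-2-1-12-6-9 are not bridges since each lies on that cycle.
But removing 9-7 disconnects 9 from 7; removing 6-10 disconnects 6 from 10; removing 5-4 disconnects 5 from 4; removing 8-7 disconnects 8 from 7 — these are bridges.
In total 5 edges are bridges.

5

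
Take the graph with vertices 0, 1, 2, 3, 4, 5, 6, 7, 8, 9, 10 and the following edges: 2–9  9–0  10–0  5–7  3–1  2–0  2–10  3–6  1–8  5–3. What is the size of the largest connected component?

4 is isolated — a component by itself.
Starting from 0 we can reach 0, 2, 9, 10. That is one component of size 4.
Starting from 1 we can reach 1, 3, 5, 6, 7, 8. That is one component of size 6.
The largest has 6 vertices.

6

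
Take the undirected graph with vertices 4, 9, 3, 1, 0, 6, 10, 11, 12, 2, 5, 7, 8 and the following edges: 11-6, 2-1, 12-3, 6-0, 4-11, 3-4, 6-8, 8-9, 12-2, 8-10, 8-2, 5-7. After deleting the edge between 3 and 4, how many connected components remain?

3 and 4 are still connected via 3-12-2-8-6-11-4, so the component count stays at 2.

2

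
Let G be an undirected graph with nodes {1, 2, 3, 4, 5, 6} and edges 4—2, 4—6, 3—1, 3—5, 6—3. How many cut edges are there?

5

removing 5—3 disconnects 5 from 3; removing 6—4 disconnects 6 from 4; removing 1—3 disconnects 1 from 3; removing 6—3 disconnects 6 from 3 — these are bridges.
In total 5 edges are bridges.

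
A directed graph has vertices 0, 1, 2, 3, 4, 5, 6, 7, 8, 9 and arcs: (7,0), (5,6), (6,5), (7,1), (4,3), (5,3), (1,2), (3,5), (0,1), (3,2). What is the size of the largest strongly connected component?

{3, 5, 6} are all mutually reachable — one SCC of size 3.
{1} is an SCC by itself.
{2} is an SCC by itself.
{4} is an SCC by itself.
{8} is an SCC by itself.
(and 3 more singleton SCCs)
The largest has 3 vertices.

3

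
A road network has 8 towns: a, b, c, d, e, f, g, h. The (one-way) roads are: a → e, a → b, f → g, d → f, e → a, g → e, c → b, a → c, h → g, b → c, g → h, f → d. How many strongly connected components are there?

{a, e} are all mutually reachable — one SCC of size 2.
{d, f} are all mutually reachable — one SCC of size 2.
{b, c} are all mutually reachable — one SCC of size 2.
{g, h} are all mutually reachable — one SCC of size 2.
That gives 4 strongly connected components.

4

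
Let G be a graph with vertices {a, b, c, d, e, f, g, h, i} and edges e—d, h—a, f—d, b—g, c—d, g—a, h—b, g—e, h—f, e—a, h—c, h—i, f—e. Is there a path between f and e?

Yes

From f we can reach a, b, c, d, e, f, g, h, i, which includes e.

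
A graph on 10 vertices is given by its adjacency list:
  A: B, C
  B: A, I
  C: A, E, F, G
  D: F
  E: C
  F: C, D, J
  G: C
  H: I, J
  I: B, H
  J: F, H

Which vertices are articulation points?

C, F

Removing C increases the component count from 1 to 3, so C is a cut vertex.
Removing F increases the component count from 1 to 2, so F is a cut vertex.
By contrast removing I leaves 1 component; it is not a cut vertex. No other vertex is a cut vertex either.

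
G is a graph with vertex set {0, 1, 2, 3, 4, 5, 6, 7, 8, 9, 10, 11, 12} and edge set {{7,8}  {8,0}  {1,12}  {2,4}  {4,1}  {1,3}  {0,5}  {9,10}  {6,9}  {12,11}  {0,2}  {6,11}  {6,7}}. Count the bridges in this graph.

The edges on the cycle 6-7-8-0-2-4-1-12-11-6 are not bridges since each lies on that cycle.
But removing 9-10 disconnects 9 from 10; removing 3-1 disconnects 3 from 1; removing 5-0 disconnects 5 from 0; removing 6-9 disconnects 6 from 9 — these are bridges.
That makes 4 bridges.

4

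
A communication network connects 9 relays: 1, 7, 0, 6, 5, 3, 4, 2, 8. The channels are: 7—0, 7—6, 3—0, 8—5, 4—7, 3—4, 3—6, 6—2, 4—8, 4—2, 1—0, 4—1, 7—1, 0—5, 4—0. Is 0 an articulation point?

Deleting 0 leaves 1 component (was 1) (its neighbors 1, 3, 4, 5, 7 remain connected to each other), so 0 is not a cut vertex.

No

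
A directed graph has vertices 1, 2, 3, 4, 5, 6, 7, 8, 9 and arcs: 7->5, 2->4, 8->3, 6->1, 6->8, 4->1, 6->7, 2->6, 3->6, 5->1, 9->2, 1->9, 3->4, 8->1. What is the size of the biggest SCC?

{1, 2, 3, 4, 5, 6, 7, 8, 9} are all mutually reachable — one SCC of size 9.
The largest has 9 vertices.

9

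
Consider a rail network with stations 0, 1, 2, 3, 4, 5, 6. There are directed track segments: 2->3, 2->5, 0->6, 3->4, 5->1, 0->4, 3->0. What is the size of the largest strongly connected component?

1

{0} is an SCC by itself.
{6} is an SCC by itself.
{5} is an SCC by itself.
{3} is an SCC by itself.
{2} is an SCC by itself.
(and 2 more singleton SCCs)
The largest has 1 vertex.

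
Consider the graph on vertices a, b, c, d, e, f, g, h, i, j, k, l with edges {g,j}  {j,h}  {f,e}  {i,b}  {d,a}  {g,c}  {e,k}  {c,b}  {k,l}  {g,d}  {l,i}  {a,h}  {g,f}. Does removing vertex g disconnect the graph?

Yes

Deleting g raises the number of components from 1 to 2, so g is a cut vertex.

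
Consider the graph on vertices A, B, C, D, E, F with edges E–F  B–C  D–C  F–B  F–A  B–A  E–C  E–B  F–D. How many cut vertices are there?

0

Removing A, for instance, still leaves 1 component. No single vertex removal increases the component count — the graph has no articulation points.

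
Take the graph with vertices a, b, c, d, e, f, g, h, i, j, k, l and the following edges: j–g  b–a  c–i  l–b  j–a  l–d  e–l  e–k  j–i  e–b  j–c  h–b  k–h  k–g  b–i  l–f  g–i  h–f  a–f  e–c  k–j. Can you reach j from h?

Yes

From h we can reach a, b, c, d, e, f, g, h, i, j, k, l, which includes j.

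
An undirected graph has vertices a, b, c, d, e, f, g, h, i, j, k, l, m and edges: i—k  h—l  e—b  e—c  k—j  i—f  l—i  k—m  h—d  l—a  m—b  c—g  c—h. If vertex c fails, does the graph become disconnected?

Yes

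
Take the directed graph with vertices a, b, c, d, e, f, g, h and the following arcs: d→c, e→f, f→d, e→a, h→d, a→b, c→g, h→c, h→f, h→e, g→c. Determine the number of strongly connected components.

7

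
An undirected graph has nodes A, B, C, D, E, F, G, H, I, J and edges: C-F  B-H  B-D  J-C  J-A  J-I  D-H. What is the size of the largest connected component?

5

G is isolated — a component by itself.
E is isolated — a component by itself.
Starting from B we can reach B, D, H. That is one component of size 3.
Starting from A we can reach A, C, F, I, J. That is one component of size 5.
The largest has 5 vertices.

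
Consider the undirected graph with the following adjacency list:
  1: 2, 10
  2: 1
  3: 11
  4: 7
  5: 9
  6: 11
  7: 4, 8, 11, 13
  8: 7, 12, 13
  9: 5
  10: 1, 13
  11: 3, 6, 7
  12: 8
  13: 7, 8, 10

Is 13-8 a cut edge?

After removing 13-8, the path 13-7-8 still connects them, so the edge is not a bridge.

No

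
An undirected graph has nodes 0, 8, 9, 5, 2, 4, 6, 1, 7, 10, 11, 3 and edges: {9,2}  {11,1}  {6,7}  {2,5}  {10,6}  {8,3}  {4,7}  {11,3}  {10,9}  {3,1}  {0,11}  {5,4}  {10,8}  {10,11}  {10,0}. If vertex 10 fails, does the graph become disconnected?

Deleting 10 raises the number of components from 1 to 2, so 10 is a cut vertex.

Yes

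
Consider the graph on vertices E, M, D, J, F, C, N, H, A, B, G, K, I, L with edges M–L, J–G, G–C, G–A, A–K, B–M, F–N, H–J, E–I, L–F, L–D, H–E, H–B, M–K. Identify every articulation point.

Removing E increases the component count from 1 to 2, so E is a cut vertex.
Removing F increases the component count from 1 to 2, so F is a cut vertex.
Removing G increases the component count from 1 to 2, so G is a cut vertex.
Likewise H, L, M are cut vertices.
By contrast removing I leaves 1 component; it is not a cut vertex. No other vertex is a cut vertex either.

E, F, G, H, L, M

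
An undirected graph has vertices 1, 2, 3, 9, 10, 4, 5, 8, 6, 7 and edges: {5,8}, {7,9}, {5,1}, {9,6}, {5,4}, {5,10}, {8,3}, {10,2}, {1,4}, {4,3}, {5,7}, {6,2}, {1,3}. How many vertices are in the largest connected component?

Starting from 1 we can reach 1, 2, 3, 4, 5, 6, 7, 8, 9, 10. That is one component of size 10.
The largest has 10 vertices.

10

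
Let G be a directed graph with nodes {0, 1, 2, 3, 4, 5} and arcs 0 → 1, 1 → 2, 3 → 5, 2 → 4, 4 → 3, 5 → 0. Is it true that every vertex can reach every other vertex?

From 2 we can reach every vertex (0, 1, 2, 3, 4, 5), and every vertex can reach 2 (0, 1, 2, 3, 4, 5). So the whole graph is one strongly connected component.

Yes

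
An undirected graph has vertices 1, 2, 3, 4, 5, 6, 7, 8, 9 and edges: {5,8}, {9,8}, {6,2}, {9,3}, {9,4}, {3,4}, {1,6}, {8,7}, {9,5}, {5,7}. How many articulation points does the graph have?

Removing 6 increases the component count from 2 to 3, so 6 is a cut vertex.
Removing 9 increases the component count from 2 to 3, so 9 is a cut vertex.
By contrast removing 4 leaves 2 components; it is not a cut vertex. No other vertex is a cut vertex either.

2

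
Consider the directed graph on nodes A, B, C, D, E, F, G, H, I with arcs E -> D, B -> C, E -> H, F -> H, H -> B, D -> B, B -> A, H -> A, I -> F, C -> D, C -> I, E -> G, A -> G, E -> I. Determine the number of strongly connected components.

{B, C, D, F, H, I} are all mutually reachable — one SCC of size 6.
{A} is an SCC by itself.
{G} is an SCC by itself.
{E} is an SCC by itself.
That gives 4 strongly connected components.

4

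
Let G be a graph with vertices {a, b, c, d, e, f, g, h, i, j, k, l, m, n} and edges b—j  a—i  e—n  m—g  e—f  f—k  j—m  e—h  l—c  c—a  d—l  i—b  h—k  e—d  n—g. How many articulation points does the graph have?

1

Removing e increases the component count from 1 to 2, so e is a cut vertex.
By contrast removing d leaves 1 component; it is not a cut vertex. No other vertex is a cut vertex either.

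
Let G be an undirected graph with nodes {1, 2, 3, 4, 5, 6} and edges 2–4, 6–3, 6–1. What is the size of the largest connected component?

5 is isolated — a component by itself.
Starting from 2 we can reach 2, 4. That is one component of size 2.
Starting from 1 we can reach 1, 3, 6. That is one component of size 3.
The largest has 3 vertices.

3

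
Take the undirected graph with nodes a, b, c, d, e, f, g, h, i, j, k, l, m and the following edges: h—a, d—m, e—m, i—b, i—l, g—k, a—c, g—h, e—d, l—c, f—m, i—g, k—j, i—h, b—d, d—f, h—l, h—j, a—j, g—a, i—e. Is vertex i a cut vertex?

Deleting i raises the number of components from 1 to 2, so i is a cut vertex.

Yes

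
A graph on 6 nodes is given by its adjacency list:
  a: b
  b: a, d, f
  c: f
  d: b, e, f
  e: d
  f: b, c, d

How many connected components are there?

Starting from a we can reach a, b, c, d, e, f. That is one component of size 6.
Total: 1 component.

1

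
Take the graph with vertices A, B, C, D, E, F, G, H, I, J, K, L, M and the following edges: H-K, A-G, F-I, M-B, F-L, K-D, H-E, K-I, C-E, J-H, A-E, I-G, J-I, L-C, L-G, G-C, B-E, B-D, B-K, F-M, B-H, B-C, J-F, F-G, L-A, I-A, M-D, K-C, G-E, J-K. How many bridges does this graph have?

0

The edges on the cycle F-L-G-A-I-F are not bridges since each lies on that cycle.
Every edge lies on some cycle, so there are no bridges.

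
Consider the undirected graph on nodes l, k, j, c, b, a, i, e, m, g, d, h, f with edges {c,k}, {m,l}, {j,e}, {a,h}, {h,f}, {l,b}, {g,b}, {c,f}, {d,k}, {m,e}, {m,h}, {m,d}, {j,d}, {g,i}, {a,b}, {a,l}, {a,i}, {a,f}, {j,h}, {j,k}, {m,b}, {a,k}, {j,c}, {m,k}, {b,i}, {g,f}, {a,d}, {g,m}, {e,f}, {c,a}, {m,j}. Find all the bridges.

none

The edges on the cycle m-j-c-a-l-m are not bridges since each lies on that cycle.
Every edge lies on some cycle, so there are no bridges.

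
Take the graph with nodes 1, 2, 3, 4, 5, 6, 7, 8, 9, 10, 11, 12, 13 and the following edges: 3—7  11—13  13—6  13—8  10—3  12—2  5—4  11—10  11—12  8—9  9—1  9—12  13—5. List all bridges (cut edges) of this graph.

1-9, 10-11, 10-3, 12-2, 13-5, 13-6, 3-7, 4-5

The edges on the cycle 11-13-8-9-12-11 are not bridges since each lies on that cycle.
But removing 13—5 disconnects 13 from 5; removing 11—10 disconnects 11 from 10; removing 3—7 disconnects 3 from 7; removing 13—6 disconnects 13 from 6 — these are bridges.
In total 8 edges are bridges.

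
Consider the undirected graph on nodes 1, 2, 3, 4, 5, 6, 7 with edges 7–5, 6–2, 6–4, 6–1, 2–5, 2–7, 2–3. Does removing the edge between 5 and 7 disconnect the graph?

After removing 5–7, the path 5-2-7 still connects them, so the edge is not a bridge.

No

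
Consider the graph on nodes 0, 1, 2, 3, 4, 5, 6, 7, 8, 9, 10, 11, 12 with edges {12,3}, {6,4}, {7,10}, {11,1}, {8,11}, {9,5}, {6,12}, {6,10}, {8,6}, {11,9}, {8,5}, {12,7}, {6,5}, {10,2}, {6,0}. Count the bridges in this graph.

The edges on the cycle 6-12-7-10-6 are not bridges since each lies on that cycle.
But removing 10–2 disconnects 10 from 2; removing 6–0 disconnects 6 from 0; removing 11–1 disconnects 11 from 1; removing 6–4 disconnects 6 from 4 — these are bridges.
In total 5 edges are bridges.

5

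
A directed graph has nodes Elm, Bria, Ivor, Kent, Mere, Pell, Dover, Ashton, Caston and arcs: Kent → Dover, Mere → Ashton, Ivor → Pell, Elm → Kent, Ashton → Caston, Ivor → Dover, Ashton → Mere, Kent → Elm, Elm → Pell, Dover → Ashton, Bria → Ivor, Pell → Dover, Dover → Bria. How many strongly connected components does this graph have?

4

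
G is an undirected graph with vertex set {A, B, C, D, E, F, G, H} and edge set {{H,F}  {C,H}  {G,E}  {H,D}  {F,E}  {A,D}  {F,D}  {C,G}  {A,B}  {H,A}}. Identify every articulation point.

A

Removing A increases the component count from 1 to 2, so A is a cut vertex.
By contrast removing B leaves 1 component; it is not a cut vertex. No other vertex is a cut vertex either.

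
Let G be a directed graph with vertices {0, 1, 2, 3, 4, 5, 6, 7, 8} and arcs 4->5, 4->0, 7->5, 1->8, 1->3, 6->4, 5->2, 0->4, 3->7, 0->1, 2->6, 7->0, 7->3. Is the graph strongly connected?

No

There is no directed path from 8 to 1, so the graph is not strongly connected.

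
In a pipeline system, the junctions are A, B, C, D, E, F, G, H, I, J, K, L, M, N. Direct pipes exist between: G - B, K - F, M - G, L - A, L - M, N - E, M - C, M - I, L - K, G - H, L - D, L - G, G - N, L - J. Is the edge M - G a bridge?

No

After removing M - G, the path M-L-G still connects them, so the edge is not a bridge.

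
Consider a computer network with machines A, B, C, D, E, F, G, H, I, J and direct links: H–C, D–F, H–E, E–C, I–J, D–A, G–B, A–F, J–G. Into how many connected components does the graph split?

3

Starting from C we can reach C, E, H. That is one component of size 3.
Starting from A we can reach A, D, F. That is one component of size 3.
Starting from B we can reach B, G, I, J. That is one component of size 4.
Total: 3 components.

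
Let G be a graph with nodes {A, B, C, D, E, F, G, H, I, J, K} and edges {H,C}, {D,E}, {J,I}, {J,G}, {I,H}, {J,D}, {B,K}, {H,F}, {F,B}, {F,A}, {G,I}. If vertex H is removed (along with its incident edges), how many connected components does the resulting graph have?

3

With H gone, the remaining components are: {C}; {A, B, F, K}; {D, E, G, I, J}.
That is 3 components.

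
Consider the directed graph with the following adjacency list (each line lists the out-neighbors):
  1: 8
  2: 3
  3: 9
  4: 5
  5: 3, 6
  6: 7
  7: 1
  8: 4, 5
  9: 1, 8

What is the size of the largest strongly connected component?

8

{1, 3, 4, 5, 6, 7, 8, 9} are all mutually reachable — one SCC of size 8.
{2} is an SCC by itself.
The largest has 8 vertices.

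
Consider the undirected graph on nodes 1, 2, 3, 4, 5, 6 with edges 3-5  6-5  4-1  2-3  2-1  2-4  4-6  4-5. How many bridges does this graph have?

0

The edges on the cycle 2-4-6-5-3-2 are not bridges since each lies on that cycle.
Every edge lies on some cycle, so there are no bridges.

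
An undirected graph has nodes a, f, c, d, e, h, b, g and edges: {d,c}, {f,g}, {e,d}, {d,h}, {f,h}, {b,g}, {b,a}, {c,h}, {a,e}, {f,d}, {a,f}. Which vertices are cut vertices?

none

Removing d, for instance, still leaves 1 component. No single vertex removal increases the component count — the graph has no articulation points.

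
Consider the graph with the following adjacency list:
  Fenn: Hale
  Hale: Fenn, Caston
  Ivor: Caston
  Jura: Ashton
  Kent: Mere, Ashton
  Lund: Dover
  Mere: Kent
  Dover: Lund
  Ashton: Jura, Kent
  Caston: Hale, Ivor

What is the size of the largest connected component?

4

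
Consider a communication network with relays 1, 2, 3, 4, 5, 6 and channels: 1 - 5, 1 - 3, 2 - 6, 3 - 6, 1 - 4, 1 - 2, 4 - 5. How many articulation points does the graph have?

1

Removing 1 increases the component count from 1 to 2, so 1 is a cut vertex.
By contrast removing 3 leaves 1 component; it is not a cut vertex. No other vertex is a cut vertex either.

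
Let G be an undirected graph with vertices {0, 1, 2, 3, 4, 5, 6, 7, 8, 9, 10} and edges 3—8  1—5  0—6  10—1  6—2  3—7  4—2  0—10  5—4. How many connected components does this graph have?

9 is isolated — a component by itself.
Starting from 3 we can reach 3, 7, 8. That is one component of size 3.
Starting from 0 we can reach 0, 1, 2, 4, 5, 6, 10. That is one component of size 7.
Total: 3 components.

3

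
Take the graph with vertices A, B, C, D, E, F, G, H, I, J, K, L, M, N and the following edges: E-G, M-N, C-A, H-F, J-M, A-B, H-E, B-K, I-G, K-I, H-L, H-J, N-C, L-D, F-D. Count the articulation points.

1

Removing H increases the component count from 1 to 2, so H is a cut vertex.
By contrast removing C leaves 1 component; it is not a cut vertex. No other vertex is a cut vertex either.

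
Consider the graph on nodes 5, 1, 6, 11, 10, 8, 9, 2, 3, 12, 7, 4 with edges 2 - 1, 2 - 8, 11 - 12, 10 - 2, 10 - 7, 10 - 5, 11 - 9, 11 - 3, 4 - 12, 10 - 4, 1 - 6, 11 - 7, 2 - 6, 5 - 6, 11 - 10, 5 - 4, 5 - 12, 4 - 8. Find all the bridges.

The edges on the cycle 2-1-6-2 are not bridges since each lies on that cycle.
But removing 11 - 3 disconnects 11 from 3; removing 11 - 9 disconnects 11 from 9 — these are bridges.

11-3, 11-9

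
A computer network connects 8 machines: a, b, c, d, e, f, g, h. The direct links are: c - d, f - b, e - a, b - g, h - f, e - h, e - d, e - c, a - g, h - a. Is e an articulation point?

Deleting e raises the number of components from 1 to 2, so e is a cut vertex.

Yes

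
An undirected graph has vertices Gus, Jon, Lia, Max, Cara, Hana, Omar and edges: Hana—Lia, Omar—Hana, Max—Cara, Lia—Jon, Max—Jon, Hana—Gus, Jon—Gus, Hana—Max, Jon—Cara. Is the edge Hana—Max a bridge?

After removing Hana—Max, the path Hana-Lia-Jon-Max still connects them, so the edge is not a bridge.

No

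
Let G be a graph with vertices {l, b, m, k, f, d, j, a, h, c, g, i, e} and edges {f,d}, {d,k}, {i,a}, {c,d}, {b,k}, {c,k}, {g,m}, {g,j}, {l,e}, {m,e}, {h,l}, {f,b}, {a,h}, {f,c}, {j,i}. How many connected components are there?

2

Starting from b we can reach b, c, d, f, k. That is one component of size 5.
Starting from a we can reach a, e, g, h, i, j, l, m. That is one component of size 8.
Total: 2 components.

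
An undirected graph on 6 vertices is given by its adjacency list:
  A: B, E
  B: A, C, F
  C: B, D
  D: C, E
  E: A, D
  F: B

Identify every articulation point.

B

Removing B increases the component count from 1 to 2, so B is a cut vertex.
By contrast removing F leaves 1 component; it is not a cut vertex. No other vertex is a cut vertex either.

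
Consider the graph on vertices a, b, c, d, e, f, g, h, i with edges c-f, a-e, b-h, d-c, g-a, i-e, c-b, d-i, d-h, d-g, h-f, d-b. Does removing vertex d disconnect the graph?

Deleting d raises the number of components from 1 to 2, so d is a cut vertex.

Yes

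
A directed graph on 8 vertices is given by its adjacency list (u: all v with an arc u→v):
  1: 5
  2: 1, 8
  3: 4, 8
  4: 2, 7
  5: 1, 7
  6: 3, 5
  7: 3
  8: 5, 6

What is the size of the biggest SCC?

8

{1, 2, 3, 4, 5, 6, 7, 8} are all mutually reachable — one SCC of size 8.
The largest has 8 vertices.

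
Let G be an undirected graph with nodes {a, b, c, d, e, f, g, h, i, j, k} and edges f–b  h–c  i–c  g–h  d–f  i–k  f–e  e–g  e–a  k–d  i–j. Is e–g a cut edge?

After removing e–g, the path e-f-d-k-i-c-h-g still connects them, so the edge is not a bridge.

No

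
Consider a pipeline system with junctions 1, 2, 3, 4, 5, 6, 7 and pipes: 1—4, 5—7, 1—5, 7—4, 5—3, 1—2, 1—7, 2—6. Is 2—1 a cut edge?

Yes

Removing 2—1 leaves no path between 2 and 1: the component count goes from 1 to 2. So it is a bridge.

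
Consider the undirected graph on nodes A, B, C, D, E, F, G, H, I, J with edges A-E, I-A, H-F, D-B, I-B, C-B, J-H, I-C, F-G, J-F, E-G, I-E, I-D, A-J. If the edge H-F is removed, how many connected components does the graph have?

1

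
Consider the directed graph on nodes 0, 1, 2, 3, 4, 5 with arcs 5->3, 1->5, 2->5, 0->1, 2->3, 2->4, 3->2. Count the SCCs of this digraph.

4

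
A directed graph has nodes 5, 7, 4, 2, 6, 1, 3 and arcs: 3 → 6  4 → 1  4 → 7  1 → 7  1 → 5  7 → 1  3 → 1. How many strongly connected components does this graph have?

6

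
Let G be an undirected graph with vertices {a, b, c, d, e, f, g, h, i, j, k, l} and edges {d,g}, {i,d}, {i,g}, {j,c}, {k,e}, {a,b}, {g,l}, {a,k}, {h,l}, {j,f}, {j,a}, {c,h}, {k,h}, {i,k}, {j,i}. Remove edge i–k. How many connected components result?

i and k are still connected via i-j-a-k, so the component count stays at 1.

1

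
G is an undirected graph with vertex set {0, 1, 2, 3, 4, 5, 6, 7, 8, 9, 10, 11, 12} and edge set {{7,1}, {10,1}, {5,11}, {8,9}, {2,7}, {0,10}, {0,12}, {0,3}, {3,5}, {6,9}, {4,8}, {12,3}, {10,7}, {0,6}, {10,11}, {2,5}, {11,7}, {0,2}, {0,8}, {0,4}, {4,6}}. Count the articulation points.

1

Removing 0 increases the component count from 1 to 2, so 0 is a cut vertex.
By contrast removing 11 leaves 1 component; it is not a cut vertex. No other vertex is a cut vertex either.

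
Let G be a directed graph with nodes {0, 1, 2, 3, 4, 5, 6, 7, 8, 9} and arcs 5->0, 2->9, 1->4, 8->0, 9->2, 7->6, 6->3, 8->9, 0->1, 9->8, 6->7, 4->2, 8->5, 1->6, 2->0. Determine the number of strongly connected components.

3

{0, 1, 2, 4, 5, 8, 9} are all mutually reachable — one SCC of size 7.
{6, 7} are all mutually reachable — one SCC of size 2.
{3} is an SCC by itself.
That gives 3 strongly connected components.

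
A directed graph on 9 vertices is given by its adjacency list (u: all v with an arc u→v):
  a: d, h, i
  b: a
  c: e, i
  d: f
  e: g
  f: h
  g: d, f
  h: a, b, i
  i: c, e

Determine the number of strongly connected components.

{a, b, c, d, e, f, g, h, i} are all mutually reachable — one SCC of size 9.
That gives 1 strongly connected component.

1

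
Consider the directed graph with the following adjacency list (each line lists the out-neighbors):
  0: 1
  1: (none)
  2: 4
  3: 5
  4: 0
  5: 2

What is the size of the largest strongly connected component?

{4} is an SCC by itself.
{1} is an SCC by itself.
{3} is an SCC by itself.
{2} is an SCC by itself.
{5} is an SCC by itself.
(and 1 more singleton SCC)
The largest has 1 vertex.

1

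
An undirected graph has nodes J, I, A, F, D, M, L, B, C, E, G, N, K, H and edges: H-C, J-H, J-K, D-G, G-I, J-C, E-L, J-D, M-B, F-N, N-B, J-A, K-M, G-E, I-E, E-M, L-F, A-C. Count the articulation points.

1

Removing J increases the component count from 1 to 2, so J is a cut vertex.
By contrast removing B leaves 1 component; it is not a cut vertex. No other vertex is a cut vertex either.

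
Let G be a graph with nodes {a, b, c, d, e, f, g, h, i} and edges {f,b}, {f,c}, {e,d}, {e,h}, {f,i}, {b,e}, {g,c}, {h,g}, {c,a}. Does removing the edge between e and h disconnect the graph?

After removing e–h, the path e-b-f-c-g-h still connects them, so the edge is not a bridge.

No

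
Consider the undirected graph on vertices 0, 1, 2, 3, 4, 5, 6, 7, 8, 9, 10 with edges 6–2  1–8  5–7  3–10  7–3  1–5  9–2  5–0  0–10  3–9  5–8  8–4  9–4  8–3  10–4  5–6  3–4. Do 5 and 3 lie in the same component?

From 5 we can reach 0, 1, 2, 3, 4, 5, 6, 7, 8, 9, 10, which includes 3.

Yes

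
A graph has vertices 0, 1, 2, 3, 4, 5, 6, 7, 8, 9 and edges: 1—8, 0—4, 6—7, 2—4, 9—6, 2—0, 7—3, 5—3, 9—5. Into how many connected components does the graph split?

3

Starting from 1 we can reach 1, 8. That is one component of size 2.
Starting from 0 we can reach 0, 2, 4. That is one component of size 3.
Starting from 3 we can reach 3, 5, 6, 7, 9. That is one component of size 5.
Total: 3 components.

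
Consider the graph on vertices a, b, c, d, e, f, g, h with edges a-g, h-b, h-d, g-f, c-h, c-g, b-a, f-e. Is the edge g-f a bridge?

Removing g-f leaves no path between g and f: the component count goes from 1 to 2. So it is a bridge.

Yes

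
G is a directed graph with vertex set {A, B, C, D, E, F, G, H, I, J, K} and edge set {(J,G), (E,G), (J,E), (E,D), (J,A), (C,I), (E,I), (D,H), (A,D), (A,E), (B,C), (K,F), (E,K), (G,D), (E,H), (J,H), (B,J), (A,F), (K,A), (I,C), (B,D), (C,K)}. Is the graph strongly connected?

No

There is no directed path from C to B, so the graph is not strongly connected.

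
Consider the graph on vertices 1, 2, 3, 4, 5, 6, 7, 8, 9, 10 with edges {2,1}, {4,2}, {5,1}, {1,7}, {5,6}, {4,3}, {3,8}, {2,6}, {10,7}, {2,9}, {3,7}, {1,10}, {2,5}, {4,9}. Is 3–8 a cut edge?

Removing 3–8 leaves no path between 3 and 8: the component count goes from 1 to 2. So it is a bridge.

Yes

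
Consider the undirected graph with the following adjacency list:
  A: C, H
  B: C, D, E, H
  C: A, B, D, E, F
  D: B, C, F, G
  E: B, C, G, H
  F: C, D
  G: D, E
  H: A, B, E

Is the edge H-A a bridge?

No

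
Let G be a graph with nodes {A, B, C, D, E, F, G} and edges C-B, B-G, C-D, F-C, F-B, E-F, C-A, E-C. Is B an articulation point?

Deleting B raises the number of components from 1 to 2, so B is a cut vertex.

Yes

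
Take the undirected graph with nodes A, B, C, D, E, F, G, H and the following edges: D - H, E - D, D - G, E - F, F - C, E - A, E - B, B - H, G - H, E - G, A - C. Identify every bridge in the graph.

none

The edges on the cycle E-D-G-E are not bridges since each lies on that cycle.
Every edge lies on some cycle, so there are no bridges.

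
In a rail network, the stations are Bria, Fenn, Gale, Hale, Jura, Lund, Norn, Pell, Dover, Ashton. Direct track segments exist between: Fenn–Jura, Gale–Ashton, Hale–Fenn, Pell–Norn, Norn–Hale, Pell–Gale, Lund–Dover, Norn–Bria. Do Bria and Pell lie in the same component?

From Bria we can reach Bria, Fenn, Gale, Hale, Jura, Norn, Pell, Ashton, which includes Pell.

Yes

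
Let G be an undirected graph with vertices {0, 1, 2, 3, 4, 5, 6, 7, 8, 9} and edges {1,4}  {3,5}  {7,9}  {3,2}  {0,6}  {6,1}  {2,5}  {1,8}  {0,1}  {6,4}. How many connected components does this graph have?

3

Starting from 7 we can reach 7, 9. That is one component of size 2.
Starting from 2 we can reach 2, 3, 5. That is one component of size 3.
Starting from 0 we can reach 0, 1, 4, 6, 8. That is one component of size 5.
Total: 3 components.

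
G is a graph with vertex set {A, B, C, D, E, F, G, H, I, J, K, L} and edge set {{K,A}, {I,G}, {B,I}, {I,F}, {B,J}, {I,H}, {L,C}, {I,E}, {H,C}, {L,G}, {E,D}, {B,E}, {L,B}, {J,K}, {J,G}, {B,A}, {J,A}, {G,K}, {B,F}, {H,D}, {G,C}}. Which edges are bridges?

none

The edges on the cycle L-B-I-H-C-L are not bridges since each lies on that cycle.
Every edge lies on some cycle, so there are no bridges.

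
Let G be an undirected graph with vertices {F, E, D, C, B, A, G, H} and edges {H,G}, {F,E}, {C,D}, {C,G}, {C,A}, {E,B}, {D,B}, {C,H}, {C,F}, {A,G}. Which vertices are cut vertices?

Removing C increases the component count from 1 to 2, so C is a cut vertex.
By contrast removing B leaves 1 component; it is not a cut vertex. No other vertex is a cut vertex either.

C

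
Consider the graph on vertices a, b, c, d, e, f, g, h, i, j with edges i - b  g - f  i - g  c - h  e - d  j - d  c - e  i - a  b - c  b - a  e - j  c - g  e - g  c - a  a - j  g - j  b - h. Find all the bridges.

f-g

The edges on the cycle b-c-e-g-j-a-b are not bridges since each lies on that cycle.
But removing f - g disconnects f from g — this is a bridge.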